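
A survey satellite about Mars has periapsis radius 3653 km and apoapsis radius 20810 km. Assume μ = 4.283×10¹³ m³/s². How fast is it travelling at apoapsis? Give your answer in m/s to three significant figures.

v ≈ 784 m/s

Semi-major axis a = (r_p + r_a)/2 = 12232 km = 1.223×10⁷ m.
Vis-viva: v² = μ(2/r − 1/a) = 4.283×10¹³ × (9.611×10⁻⁸ − 8.176×10⁻⁸) = 6.147×10⁵ m²/s².
v = 784.0 m/s.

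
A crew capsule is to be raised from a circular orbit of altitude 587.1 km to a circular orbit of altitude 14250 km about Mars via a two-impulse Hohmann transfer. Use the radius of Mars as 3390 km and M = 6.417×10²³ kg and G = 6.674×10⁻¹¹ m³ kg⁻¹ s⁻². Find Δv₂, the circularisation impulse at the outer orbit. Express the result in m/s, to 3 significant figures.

Δv ≈ 613 m/s

μ = GM = 6.674×10⁻¹¹ × 6.417×10²³ = 4.283×10¹³ m³/s².
r₁ = 3390 + 587.1 = 3977.1 km = 3.9771×10⁶ m.
r₂ = 3390 + 14250 = 17640 km = 1.7640×10⁷ m.
Transfer ellipse a_t = (r₁ + r₂)/2 = 1.081×10⁷ m.
At r₁: circular v_c1 = √(μ/r₁) = 3282 m/s; transfer-periapsis v_p = √[μ(2/r₁ − 1/a_t)] = 4192 m/s.
At r₂: circular v_c2 = √(μ/r₂) = 1558 m/s; transfer-apoapsis v_a = √[μ(2/r₂ − 1/a_t)] = 945.2 m/s.
Δv₂ = v_c2 − v_a = 613.0 m/s.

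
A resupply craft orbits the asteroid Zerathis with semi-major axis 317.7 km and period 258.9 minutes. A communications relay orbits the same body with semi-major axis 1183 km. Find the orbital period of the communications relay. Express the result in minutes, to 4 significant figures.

Kepler's third law: T² ∝ a³, so T₂ = T₁ (a₂/a₁)^(3/2).
a₂/a₁ = 3.724, (a₂/a₁)^(3/2) = 7.185.
T₂ = 258.9 × 7.185 = 1860 minutes.

T₂ ≈ 1860 minutes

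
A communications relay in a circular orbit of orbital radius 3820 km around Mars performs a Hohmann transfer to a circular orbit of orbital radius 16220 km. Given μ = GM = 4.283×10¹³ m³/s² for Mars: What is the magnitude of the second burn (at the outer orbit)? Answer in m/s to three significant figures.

Δv ≈ 622 m/s

r₁ = 3820 km = 3.820×10⁶ m.
r₂ = 16220 km = 1.622×10⁷ m.
Transfer ellipse a_t = (r₁ + r₂)/2 = 1.002×10⁷ m.
At r₁: circular v_c1 = √(μ/r₁) = 3348 m/s; transfer-periapsis v_p = √[μ(2/r₁ − 1/a_t)] = 4260 m/s.
At r₂: circular v_c2 = √(μ/r₂) = 1625 m/s; transfer-apoapsis v_a = √[μ(2/r₂ − 1/a_t)] = 1003 m/s.
Δv₂ = v_c2 − v_a = 621.6 m/s.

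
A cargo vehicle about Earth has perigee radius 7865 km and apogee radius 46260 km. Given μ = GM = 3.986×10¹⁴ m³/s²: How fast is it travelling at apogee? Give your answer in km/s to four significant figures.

Semi-major axis a = (r_p + r_a)/2 = 27062 km = 2.706×10⁷ m.
Vis-viva: v² = μ(2/r − 1/a) = 3.986×10¹⁴ × (4.323×10⁻⁸ − 3.695×10⁻⁸) = 2.504×10⁶ m²/s².
v = 1582 m/s = 1.582 km/s.

v ≈ 1.582 km/s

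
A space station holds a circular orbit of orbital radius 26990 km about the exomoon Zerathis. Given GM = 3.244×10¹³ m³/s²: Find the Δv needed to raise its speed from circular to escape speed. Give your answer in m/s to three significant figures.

Δv ≈ 454 m/s

r = 26990 km = 2.699×10⁷ m.
Circular speed v_c = √(μ/r) = 1096 m/s.
Escape speed v_esc = √(2μ/r) = √2 × v_c = 1550 m/s.
Δv = v_esc − v_c = 454.1 m/s.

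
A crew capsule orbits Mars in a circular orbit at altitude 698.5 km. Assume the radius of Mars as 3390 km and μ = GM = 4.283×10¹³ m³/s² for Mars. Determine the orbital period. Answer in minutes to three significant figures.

r = 3390 + 698.5 = 4088.5 km = 4.0885×10⁶ m.
Kepler's third law: T = 2π√(r³/μ) = 2π√((4.088×10⁶)³ / 4.283×10¹³).
r³/μ = 1.596×10⁶ s², so T = 2π × 1.263×10³ = 7.937×10³ s.
Converting: 7.937×10³ s ÷ 60.00 = 132.3 minutes.

T ≈ 132 minutes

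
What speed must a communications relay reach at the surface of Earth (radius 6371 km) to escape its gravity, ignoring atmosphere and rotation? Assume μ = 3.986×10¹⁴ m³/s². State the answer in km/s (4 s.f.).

v_esc ≈ 11.19 km/s

r = R = 6.371×10⁶ m.
Escape speed v_esc = √(2μ/r) = √(2 × 3.986×10¹⁴ / 6.371×10⁶) = √(1.251×10⁸) = 11190 m/s.
= 11.19 km/s.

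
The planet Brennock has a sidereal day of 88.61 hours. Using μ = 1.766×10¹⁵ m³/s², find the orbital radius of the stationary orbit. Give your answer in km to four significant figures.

r_sync ≈ 1.657×10⁵ km

T = 88.61 hours = 3.190×10⁵ s.
A synchronous orbit has period T, so by Kepler's third law a = (μT²/4π²)^(1/3).
μT²/4π² = 1.766×10¹⁵ × (3.190×10⁵)² / 39.48 = 4.552×10²⁴ m³.
a = 1.657×10⁸ m = 1.6573×10⁵ km.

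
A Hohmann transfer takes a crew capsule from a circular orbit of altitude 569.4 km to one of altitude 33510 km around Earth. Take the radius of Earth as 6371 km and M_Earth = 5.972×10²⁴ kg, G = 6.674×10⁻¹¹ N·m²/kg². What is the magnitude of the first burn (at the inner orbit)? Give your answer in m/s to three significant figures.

Δv ≈ 2310 m/s

μ = GM = 6.674×10⁻¹¹ × 5.972×10²⁴ = 3.986×10¹⁴ m³/s².
r₁ = 6371 + 569.4 = 6940.4 km = 6.9404×10⁶ m.
r₂ = 6371 + 33510 = 39881 km = 3.9881×10⁷ m.
Transfer ellipse a_t = (r₁ + r₂)/2 = 2.341×10⁷ m.
At r₁: circular v_c1 = √(μ/r₁) = 7578 m/s; transfer-perigee v_p = √[μ(2/r₁ − 1/a_t)] = 9891 m/s.
Δv₁ = v_p − v_c1 = 2313 m/s.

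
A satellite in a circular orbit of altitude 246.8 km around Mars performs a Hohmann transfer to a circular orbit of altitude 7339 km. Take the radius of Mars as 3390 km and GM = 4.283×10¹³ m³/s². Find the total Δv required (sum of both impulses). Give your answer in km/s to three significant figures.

r₁ = 3390 + 246.8 = 3636.8 km = 3.6368×10⁶ m.
r₂ = 3390 + 7339 = 10729 km = 1.0729×10⁷ m.
Transfer ellipse a_t = (r₁ + r₂)/2 = 7.183×10⁶ m.
At r₁: circular v_c1 = √(μ/r₁) = 3432 m/s; transfer-periapsis v_p = √[μ(2/r₁ − 1/a_t)] = 4194 m/s.
Δv₁ = v_p − v_c1 = 762.4 m/s.
At r₂: circular v_c2 = √(μ/r₂) = 1998 m/s; transfer-apoapsis v_a = √[μ(2/r₂ − 1/a_t)] = 1422 m/s.
Δv₂ = v_c2 − v_a = 576.3 m/s.
Total Δv = Δv₁ + Δv₂ = 1339 m/s = 1.339 km/s.

Δv_total ≈ 1.34 km/s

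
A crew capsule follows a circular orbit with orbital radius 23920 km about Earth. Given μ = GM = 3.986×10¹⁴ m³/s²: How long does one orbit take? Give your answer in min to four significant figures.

r = 23920 km = 2.392×10⁷ m.
Kepler's third law: T = 2π√(r³/μ) = 2π√((2.392×10⁷)³ / 3.986×10¹⁴).
r³/μ = 3.434×10⁷ s², so T = 2π × 5.860×10³ = 3.682×10⁴ s.
Converting: 3.682×10⁴ s ÷ 60.00 = 613.6 min.

T ≈ 613.6 min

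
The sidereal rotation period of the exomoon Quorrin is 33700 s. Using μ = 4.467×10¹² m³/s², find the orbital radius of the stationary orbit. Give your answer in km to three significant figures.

r_sync ≈ 5050 km

A synchronous orbit has period T, so by Kepler's third law a = (μT²/4π²)^(1/3).
μT²/4π² = 4.467×10¹² × (3.370×10⁴)² / 39.48 = 1.285×10²⁰ m³.
a = 5.046×10⁶ m = 5046.3 km.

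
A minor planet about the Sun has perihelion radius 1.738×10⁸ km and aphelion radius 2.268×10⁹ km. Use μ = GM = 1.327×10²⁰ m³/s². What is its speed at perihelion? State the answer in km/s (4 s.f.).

v ≈ 37.66 km/s

Semi-major axis a = (r_p + r_a)/2 = 1.2209×10⁹ km = 1.221×10¹² m.
Vis-viva: v² = μ(2/r − 1/a) = 1.327×10²⁰ × (1.151×10⁻¹¹ − 8.191×10⁻¹³) = 1.418×10⁹ m²/s².
v = 37660 m/s = 37.66 km/s.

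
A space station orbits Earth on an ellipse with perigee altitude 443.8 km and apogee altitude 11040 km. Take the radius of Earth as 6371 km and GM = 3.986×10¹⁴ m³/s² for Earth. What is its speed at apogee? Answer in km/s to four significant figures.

r_p = 6371 + 443.8 = 6814.8 km = 6.8148×10⁶ m.
r_a = 6371 + 11040 = 17411 km = 1.7411×10⁷ m.
Semi-major axis a = (r_p + r_a)/2 = 12113 km = 1.211×10⁷ m.
Vis-viva: v² = μ(2/r − 1/a) = 3.986×10¹⁴ × (1.149×10⁻⁷ − 8.256×10⁻⁸) = 1.288×10⁷ m²/s².
v = 3589 m/s = 3.589 km/s.

v ≈ 3.589 km/s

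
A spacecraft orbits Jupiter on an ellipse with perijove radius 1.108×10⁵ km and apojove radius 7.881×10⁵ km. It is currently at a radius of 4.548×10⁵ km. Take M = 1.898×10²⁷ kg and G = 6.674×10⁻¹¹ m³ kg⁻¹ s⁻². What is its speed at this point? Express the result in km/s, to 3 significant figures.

v ≈ 16.6 km/s

μ = GM = 6.674×10⁻¹¹ × 1.898×10²⁷ = 1.267×10¹⁷ m³/s².
Semi-major axis a = (r_p + r_a)/2 = 4.4945×10⁵ km = 4.494×10⁸ m.
Vis-viva: v² = μ(2/r − 1/a) = 1.267×10¹⁷ × (4.398×10⁻⁹ − 2.225×10⁻⁹) = 2.752×10⁸ m²/s².
v = 16590 m/s = 16.59 km/s.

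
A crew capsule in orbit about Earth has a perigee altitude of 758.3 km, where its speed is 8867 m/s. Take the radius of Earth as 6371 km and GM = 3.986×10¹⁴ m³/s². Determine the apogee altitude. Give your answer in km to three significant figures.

r_p = 6371 + 758.3 = 7129.3 km = 7.129×10⁶ m.
Specific energy ε = v²/2 − μ/r = -1.660×10⁷ J/kg, so a = −μ/(2ε) = 1.201×10⁷ m.
The apsides satisfy r_p + r_a = 2a, so the apogee radius is 2a − r_p = 1.689×10⁷ m = 16885 km.
Apogee altitude = 16885 − 6371 = 10514 km.

apogee altitude ≈ 10500 km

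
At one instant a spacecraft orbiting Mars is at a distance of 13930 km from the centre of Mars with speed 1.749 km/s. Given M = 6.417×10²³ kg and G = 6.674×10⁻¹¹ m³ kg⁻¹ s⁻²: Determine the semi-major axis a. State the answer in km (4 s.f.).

μ = GM = 6.674×10⁻¹¹ × 6.417×10²³ = 4.283×10¹³ m³/s².
r = 1.393×10⁷ m.
Specific orbital energy ε = v²/2 − μ/r = (1749)²/2 − 4.283×10¹³/1.393×10⁷ = -1.545×10⁶ J/kg.
Since ε = −μ/(2a), a = −μ/(2ε) = 1.386×10⁷ m = 13860 km.

a ≈ 13860 km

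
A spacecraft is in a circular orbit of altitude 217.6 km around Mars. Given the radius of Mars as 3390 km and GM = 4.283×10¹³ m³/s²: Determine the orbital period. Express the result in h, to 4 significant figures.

T ≈ 1.827 h

r = 3390 + 217.6 = 3607.6 km = 3.6076×10⁶ m.
Kepler's third law: T = 2π√(r³/μ) = 2π√((3.608×10⁶)³ / 4.283×10¹³).
r³/μ = 1.096×10⁶ s², so T = 2π × 1.047×10³ = 6.579×10³ s.
Converting: 6.579×10³ s ÷ 3600 = 1.827 h.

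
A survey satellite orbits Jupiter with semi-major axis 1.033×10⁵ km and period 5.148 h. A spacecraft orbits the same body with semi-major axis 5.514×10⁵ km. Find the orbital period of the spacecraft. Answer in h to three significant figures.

Kepler's third law: T² ∝ a³, so T₂ = T₁ (a₂/a₁)^(3/2).
a₂/a₁ = 5.338, (a₂/a₁)^(3/2) = 12.33.
T₂ = 5.148 × 12.33 = 63.49 h.

T₂ ≈ 63.5 h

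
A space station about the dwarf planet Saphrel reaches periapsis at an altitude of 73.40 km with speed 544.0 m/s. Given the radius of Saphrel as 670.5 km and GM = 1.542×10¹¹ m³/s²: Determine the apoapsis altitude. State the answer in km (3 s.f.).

apoapsis altitude ≈ 1190 km

r_p = 670.5 + 73.40 = 743.90 km = 7.439×10⁵ m.
Specific energy ε = v²/2 − μ/r = -5.932×10⁴ J/kg, so a = −μ/(2ε) = 1.300×10⁶ m.
The apsides satisfy r_p + r_a = 2a, so the apoapsis radius is 2a − r_p = 1.856×10⁶ m = 1855.7 km.
Apoapsis altitude = 1855.7 − 670.5 = 1185.2 km.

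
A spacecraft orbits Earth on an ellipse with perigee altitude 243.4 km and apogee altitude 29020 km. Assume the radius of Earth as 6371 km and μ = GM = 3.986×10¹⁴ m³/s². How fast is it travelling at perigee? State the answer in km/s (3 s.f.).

v ≈ 10.1 km/s

r_p = 6371 + 243.4 = 6614.4 km = 6.6144×10⁶ m.
r_a = 6371 + 29020 = 35391 km = 3.5391×10⁷ m.
Semi-major axis a = (r_p + r_a)/2 = 21003 km = 2.100×10⁷ m.
Vis-viva: v² = μ(2/r − 1/a) = 3.986×10¹⁴ × (3.024×10⁻⁷ − 4.761×10⁻⁸) = 1.015×10⁸ m²/s².
v = 10080 m/s = 10.08 km/s.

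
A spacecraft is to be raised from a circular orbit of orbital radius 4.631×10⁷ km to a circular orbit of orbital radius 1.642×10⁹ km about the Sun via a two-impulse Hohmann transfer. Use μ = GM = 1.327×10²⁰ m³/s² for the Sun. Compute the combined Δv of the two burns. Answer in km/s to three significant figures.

Δv_total ≈ 28.0 km/s

r₁ = 4.631×10⁷ km = 4.631×10¹⁰ m.
r₂ = 1.642×10⁹ km = 1.642×10¹² m.
Transfer ellipse a_t = (r₁ + r₂)/2 = 8.442×10¹¹ m.
At r₁: circular v_c1 = √(μ/r₁) = 53530 m/s; transfer-perihelion v_p = √[μ(2/r₁ − 1/a_t)] = 74660 m/s.
Δv₁ = v_p − v_c1 = 21130 m/s.
At r₂: circular v_c2 = √(μ/r₂) = 8990 m/s; transfer-aphelion v_a = √[μ(2/r₂ − 1/a_t)] = 2106 m/s.
Δv₂ = v_c2 − v_a = 6884 m/s.
Total Δv = Δv₁ + Δv₂ = 28010 m/s = 28.01 km/s.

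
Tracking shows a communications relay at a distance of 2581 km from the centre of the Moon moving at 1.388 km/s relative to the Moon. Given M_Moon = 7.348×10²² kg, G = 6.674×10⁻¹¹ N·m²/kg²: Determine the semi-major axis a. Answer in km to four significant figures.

μ = GM = 6.674×10⁻¹¹ × 7.348×10²² = 4.904×10¹² m³/s².
r = 2.581×10⁶ m.
Vis-viva rearranged: 1/a = 2/r − v²/μ = 7.749×10⁻⁷ − 3.928×10⁻⁷ = 3.820×10⁻⁷ m⁻¹.
a = 2.617×10⁶ m = 2617.5 km.

a ≈ 2617 km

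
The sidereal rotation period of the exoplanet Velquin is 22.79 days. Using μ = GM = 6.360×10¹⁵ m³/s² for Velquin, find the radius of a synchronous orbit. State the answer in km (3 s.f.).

T = 22.79 days = 1.969×10⁶ s.
A synchronous orbit has period T, so by Kepler's third law a = (μT²/4π²)^(1/3).
μT²/4π² = 6.360×10¹⁵ × (1.969×10⁶)² / 39.48 = 6.246×10²⁶ m³.
a = 8.548×10⁸ m = 8.5481×10⁵ km.

r_sync ≈ 8.55×10⁵ km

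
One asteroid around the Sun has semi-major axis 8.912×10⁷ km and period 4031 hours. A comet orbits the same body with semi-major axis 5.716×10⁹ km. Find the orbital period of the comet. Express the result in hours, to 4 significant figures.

T₂ ≈ 2.071×10⁶ hours

Kepler's third law: T² ∝ a³, so T₂ = T₁ (a₂/a₁)^(3/2).
a₂/a₁ = 64.14, (a₂/a₁)^(3/2) = 513.7.
T₂ = 4031 × 513.7 = 2.071×10⁶ hours.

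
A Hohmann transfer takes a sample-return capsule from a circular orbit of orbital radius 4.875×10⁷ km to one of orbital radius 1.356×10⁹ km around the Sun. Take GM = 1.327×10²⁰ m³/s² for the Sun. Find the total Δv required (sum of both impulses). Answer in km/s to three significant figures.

r₁ = 4.875×10⁷ km = 4.875×10¹⁰ m.
r₂ = 1.356×10⁹ km = 1.356×10¹² m.
Transfer ellipse a_t = (r₁ + r₂)/2 = 7.024×10¹¹ m.
At r₁: circular v_c1 = √(μ/r₁) = 52170 m/s; transfer-perihelion v_p = √[μ(2/r₁ − 1/a_t)] = 72490 m/s.
Δv₁ = v_p − v_c1 = 20320 m/s.
At r₂: circular v_c2 = √(μ/r₂) = 9892 m/s; transfer-aphelion v_a = √[μ(2/r₂ − 1/a_t)] = 2606 m/s.
Δv₂ = v_c2 − v_a = 7286 m/s.
Total Δv = Δv₁ + Δv₂ = 27610 m/s = 27.61 km/s.

Δv_total ≈ 27.6 km/s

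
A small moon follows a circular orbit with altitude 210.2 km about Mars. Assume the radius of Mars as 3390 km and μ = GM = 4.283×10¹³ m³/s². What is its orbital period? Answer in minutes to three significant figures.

r = 3390 + 210.2 = 3600.2 km = 3.6002×10⁶ m.
Kepler's third law: T = 2π√(r³/μ) = 2π√((3.600×10⁶)³ / 4.283×10¹³).
r³/μ = 1.090×10⁶ s², so T = 2π × 1.044×10³ = 6.558×10³ s.
Converting: 6.558×10³ s ÷ 60.00 = 109.3 minutes.

T ≈ 109 minutes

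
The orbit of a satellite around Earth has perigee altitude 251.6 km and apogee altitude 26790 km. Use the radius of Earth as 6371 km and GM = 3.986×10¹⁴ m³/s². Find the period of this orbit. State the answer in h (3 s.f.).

r_p = 6371 + 251.6 = 6622.6 km = 6.6226×10⁶ m.
r_a = 6371 + 26790 = 33161 km = 3.3161×10⁷ m.
Semi-major axis a = (r_p + r_a)/2 = (6622.6 + 33161)/2 = 19892 km = 1.989×10⁷ m.
By Kepler's third law T = 2π√(a³/μ) = 2π × 4.444×10³ = 2.792×10⁴ s.
= 7.756 h.

T ≈ 7.76 h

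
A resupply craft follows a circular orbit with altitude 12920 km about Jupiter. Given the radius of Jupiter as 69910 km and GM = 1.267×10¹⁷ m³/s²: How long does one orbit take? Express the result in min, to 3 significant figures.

r = 69910 + 12920 = 82830 km = 8.2830×10⁷ m.
Kepler's third law: T = 2π√(r³/μ) = 2π√((8.283×10⁷)³ / 1.267×10¹⁷).
r³/μ = 4.485×10⁶ s², so T = 2π × 2.118×10³ = 1.331×10⁴ s.
Converting: 1.331×10⁴ s ÷ 60.00 = 221.8 min.

T ≈ 222 min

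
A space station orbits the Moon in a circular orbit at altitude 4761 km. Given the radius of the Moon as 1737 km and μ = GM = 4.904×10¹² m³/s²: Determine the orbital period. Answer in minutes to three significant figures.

r = 1737 + 4761 = 6498.0 km = 6.4980×10⁶ m.
Kepler's third law: T = 2π√(r³/μ) = 2π√((6.498×10⁶)³ / 4.904×10¹²).
r³/μ = 5.595×10⁷ s², so T = 2π × 7.480×10³ = 4.700×10⁴ s.
Converting: 4.700×10⁴ s ÷ 60.00 = 783.3 minutes.

T ≈ 783 minutes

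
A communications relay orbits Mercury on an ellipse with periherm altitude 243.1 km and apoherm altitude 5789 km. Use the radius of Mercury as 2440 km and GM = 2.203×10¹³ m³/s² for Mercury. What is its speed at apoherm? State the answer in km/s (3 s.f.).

r_p = 2440 + 243.1 = 2683.1 km = 2.6831×10⁶ m.
r_a = 2440 + 5789 = 8229.0 km = 8.2290×10⁶ m.
Semi-major axis a = (r_p + r_a)/2 = 5456.1 km = 5.456×10⁶ m.
Vis-viva: v² = μ(2/r − 1/a) = 2.203×10¹³ × (2.430×10⁻⁷ − 1.833×10⁻⁷) = 1.317×10⁶ m²/s².
v = 1147 m/s = 1.147 km/s.

v ≈ 1.15 km/s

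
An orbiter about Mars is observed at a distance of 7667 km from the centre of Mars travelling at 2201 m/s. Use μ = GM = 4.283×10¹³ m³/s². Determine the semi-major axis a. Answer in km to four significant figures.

a ≈ 6768 km

r = 7.667×10⁶ m.
Specific orbital energy ε = v²/2 − μ/r = (2201)²/2 − 4.283×10¹³/7.667×10⁶ = -3.164×10⁶ J/kg.
Since ε = −μ/(2a), a = −μ/(2ε) = 6.768×10⁶ m = 6768.2 km.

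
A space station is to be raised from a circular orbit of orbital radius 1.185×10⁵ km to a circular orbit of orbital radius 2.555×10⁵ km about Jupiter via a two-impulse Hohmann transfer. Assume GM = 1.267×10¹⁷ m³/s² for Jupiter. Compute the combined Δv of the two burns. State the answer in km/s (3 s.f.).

Δv_total ≈ 10.1 km/s

r₁ = 1.185×10⁵ km = 1.185×10⁸ m.
r₂ = 2.555×10⁵ km = 2.555×10⁸ m.
Transfer ellipse a_t = (r₁ + r₂)/2 = 1.870×10⁸ m.
At r₁: circular v_c1 = √(μ/r₁) = 32700 m/s; transfer-perijove v_p = √[μ(2/r₁ − 1/a_t)] = 38220 m/s.
Δv₁ = v_p − v_c1 = 5523 m/s.
At r₂: circular v_c2 = √(μ/r₂) = 22270 m/s; transfer-apojove v_a = √[μ(2/r₂ − 1/a_t)] = 17730 m/s.
Δv₂ = v_c2 − v_a = 4542 m/s.
Total Δv = Δv₁ + Δv₂ = 10060 m/s = 10.06 km/s.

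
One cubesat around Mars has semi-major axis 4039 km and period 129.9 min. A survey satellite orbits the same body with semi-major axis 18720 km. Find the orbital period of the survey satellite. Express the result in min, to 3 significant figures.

T₂ ≈ 1300 min

Kepler's third law: T² ∝ a³, so T₂ = T₁ (a₂/a₁)^(3/2).
a₂/a₁ = 4.635, (a₂/a₁)^(3/2) = 9.978.
T₂ = 129.9 × 9.978 = 1296 min.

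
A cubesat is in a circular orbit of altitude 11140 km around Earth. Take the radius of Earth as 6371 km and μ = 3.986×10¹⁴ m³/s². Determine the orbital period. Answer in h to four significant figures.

T ≈ 6.406 h

r = 6371 + 11140 = 17511 km = 1.7511×10⁷ m.
Kepler's third law: T = 2π√(r³/μ) = 2π√((1.751×10⁷)³ / 3.986×10¹⁴).
r³/μ = 1.347×10⁷ s², so T = 2π × 3.670×10³ = 2.306×10⁴ s.
Converting: 2.306×10⁴ s ÷ 3600 = 6.406 h.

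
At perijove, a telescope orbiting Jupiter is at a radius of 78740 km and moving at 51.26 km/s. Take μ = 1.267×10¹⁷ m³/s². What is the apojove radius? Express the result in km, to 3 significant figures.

apojove radius ≈ 3.50×10⁵ km

r_p = 7.874×10⁷ m.
Specific energy ε = v²/2 − μ/r = -2.953×10⁸ J/kg, so a = −μ/(2ε) = 2.145×10⁸ m.
The apsides satisfy r_p + r_a = 2a, so the apojove radius is 2a − r_p = 3.503×10⁸ m = 3.5032×10⁵ km.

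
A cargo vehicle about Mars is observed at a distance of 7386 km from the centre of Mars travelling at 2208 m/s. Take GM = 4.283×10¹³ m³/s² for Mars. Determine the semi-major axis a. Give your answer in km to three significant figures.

r = 7.386×10⁶ m.
Specific orbital energy ε = v²/2 − μ/r = (2208)²/2 − 4.283×10¹³/7.386×10⁶ = -3.361×10⁶ J/kg.
Since ε = −μ/(2a), a = −μ/(2ε) = 6.371×10⁶ m = 6371.3 km.

a ≈ 6370 km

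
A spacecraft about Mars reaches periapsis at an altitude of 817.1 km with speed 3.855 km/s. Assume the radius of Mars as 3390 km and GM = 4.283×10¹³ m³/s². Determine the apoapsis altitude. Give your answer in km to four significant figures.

apoapsis altitude ≈ 7978 km

r_p = 3390 + 817.1 = 4207.1 km = 4.207×10⁶ m.
Specific energy ε = v²/2 − μ/r = -2.750×10⁶ J/kg, so a = −μ/(2ε) = 7.788×10⁶ m.
The apsides satisfy r_p + r_a = 2a, so the apoapsis radius is 2a − r_p = 1.137×10⁷ m = 11368 km.
Apoapsis altitude = 11368 − 3390 = 7978.0 km.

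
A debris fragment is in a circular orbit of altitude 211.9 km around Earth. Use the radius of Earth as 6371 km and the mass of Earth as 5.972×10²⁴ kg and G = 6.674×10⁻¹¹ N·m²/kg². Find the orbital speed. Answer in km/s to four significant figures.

v ≈ 7.781 km/s

μ = GM = 6.674×10⁻¹¹ × 5.972×10²⁴ = 3.986×10¹⁴ m³/s².
r = 6371 + 211.9 = 6582.9 km = 6.5829×10⁶ m.
For a circular orbit v = √(μ/r) = √(3.986×10¹⁴ / 6.583×10⁶) = √(6.055×10⁷) = 7781 m/s.
That is 7.781 km/s.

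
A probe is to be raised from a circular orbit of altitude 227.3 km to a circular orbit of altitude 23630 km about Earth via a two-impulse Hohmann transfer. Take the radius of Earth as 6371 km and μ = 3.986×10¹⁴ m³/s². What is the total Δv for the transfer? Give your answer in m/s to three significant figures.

Δv_total ≈ 3640 m/s

r₁ = 6371 + 227.3 = 6598.3 km = 6.5983×10⁶ m.
r₂ = 6371 + 23630 = 30001 km = 3.0001×10⁷ m.
Transfer ellipse a_t = (r₁ + r₂)/2 = 1.830×10⁷ m.
At r₁: circular v_c1 = √(μ/r₁) = 7772 m/s; transfer-perigee v_p = √[μ(2/r₁ − 1/a_t)] = 9952 m/s.
Δv₁ = v_p − v_c1 = 2179 m/s.
At r₂: circular v_c2 = √(μ/r₂) = 3645 m/s; transfer-apogee v_a = √[μ(2/r₂ − 1/a_t)] = 2189 m/s.
Δv₂ = v_c2 − v_a = 1456 m/s.
Total Δv = Δv₁ + Δv₂ = 3636 m/s.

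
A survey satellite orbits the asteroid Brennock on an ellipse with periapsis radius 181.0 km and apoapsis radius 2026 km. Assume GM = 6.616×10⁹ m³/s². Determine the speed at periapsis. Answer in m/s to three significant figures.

Semi-major axis a = (r_p + r_a)/2 = 1103.5 km = 1.104×10⁶ m.
Vis-viva: v² = μ(2/r − 1/a) = 6.616×10⁹ × (1.105×10⁻⁵ − 9.062×10⁻⁷) = 6.711×10⁴ m²/s².
v = 259.1 m/s.

v ≈ 259 m/s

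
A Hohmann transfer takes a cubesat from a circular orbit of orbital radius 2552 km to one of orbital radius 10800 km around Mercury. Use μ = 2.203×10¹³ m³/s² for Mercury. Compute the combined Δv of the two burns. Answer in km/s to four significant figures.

Δv_total ≈ 1.344 km/s

r₁ = 2552 km = 2.552×10⁶ m.
r₂ = 10800 km = 1.080×10⁷ m.
Transfer ellipse a_t = (r₁ + r₂)/2 = 6.676×10⁶ m.
At r₁: circular v_c1 = √(μ/r₁) = 2938 m/s; transfer-periherm v_p = √[μ(2/r₁ − 1/a_t)] = 3737 m/s.
Δv₁ = v_p − v_c1 = 798.9 m/s.
At r₂: circular v_c2 = √(μ/r₂) = 1428 m/s; transfer-apoherm v_a = √[μ(2/r₂ − 1/a_t)] = 883.0 m/s.
Δv₂ = v_c2 − v_a = 545.2 m/s.
Total Δv = Δv₁ + Δv₂ = 1344 m/s = 1.344 km/s.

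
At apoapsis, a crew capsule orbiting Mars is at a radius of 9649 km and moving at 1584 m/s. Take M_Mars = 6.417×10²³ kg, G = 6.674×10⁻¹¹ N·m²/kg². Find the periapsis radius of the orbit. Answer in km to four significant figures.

μ = GM = 6.674×10⁻¹¹ × 6.417×10²³ = 4.283×10¹³ m³/s².
r_a = 9.649×10⁶ m.
Specific energy ε = v²/2 − μ/r = -3.184×10⁶ J/kg, so a = −μ/(2ε) = 6.725×10⁶ m.
The apsides satisfy r_p + r_a = 2a, so the periapsis radius is 2a − r_a = 3.802×10⁶ m = 3801.8 km.

periapsis radius ≈ 3802 km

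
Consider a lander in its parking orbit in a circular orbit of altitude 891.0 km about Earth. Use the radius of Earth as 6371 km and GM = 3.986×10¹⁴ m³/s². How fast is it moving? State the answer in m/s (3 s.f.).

r = 6371 + 891.0 = 7262.0 km = 7.2620×10⁶ m.
For a circular orbit v = √(μ/r) = √(3.986×10¹⁴ / 7.262×10⁶) = √(5.489×10⁷) = 7409 m/s.

v ≈ 7410 m/s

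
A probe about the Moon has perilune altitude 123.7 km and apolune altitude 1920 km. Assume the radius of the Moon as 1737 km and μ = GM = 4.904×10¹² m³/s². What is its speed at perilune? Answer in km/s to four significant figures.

v ≈ 1.869 km/s

r_p = 1737 + 123.7 = 1860.7 km = 1.8607×10⁶ m.
r_a = 1737 + 1920 = 3657.0 km = 3.6570×10⁶ m.
Semi-major axis a = (r_p + r_a)/2 = 2758.8 km = 2.759×10⁶ m.
Vis-viva: v² = μ(2/r − 1/a) = 4.904×10¹² × (1.075×10⁻⁶ − 3.625×10⁻⁷) = 3.494×10⁶ m²/s².
v = 1869 m/s = 1.869 km/s.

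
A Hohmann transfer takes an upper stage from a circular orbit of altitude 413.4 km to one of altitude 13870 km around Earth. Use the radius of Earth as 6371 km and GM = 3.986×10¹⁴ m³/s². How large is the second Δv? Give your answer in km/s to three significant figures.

Δv ≈ 1.29 km/s

r₁ = 6371 + 413.4 = 6784.4 km = 6.7844×10⁶ m.
r₂ = 6371 + 13870 = 20241 km = 2.0241×10⁷ m.
Transfer ellipse a_t = (r₁ + r₂)/2 = 1.351×10⁷ m.
At r₁: circular v_c1 = √(μ/r₁) = 7665 m/s; transfer-perigee v_p = √[μ(2/r₁ − 1/a_t)] = 9381 m/s.
At r₂: circular v_c2 = √(μ/r₂) = 4438 m/s; transfer-apogee v_a = √[μ(2/r₂ − 1/a_t)] = 3144 m/s.
Δv₂ = v_c2 − v_a = 1293 m/s.
= 1.293 km/s.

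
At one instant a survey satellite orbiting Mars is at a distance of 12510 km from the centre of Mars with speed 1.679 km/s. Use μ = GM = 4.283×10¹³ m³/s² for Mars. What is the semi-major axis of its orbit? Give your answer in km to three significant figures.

a ≈ 10600 km

r = 1.251×10⁷ m.
Specific orbital energy ε = v²/2 − μ/r = (1679)²/2 − 4.283×10¹³/1.251×10⁷ = -2.014×10⁶ J/kg.
Since ε = −μ/(2a), a = −μ/(2ε) = 1.063×10⁷ m = 10632 km.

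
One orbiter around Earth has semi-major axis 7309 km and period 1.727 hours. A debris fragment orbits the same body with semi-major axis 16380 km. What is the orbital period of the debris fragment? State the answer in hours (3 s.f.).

T₂ ≈ 5.79 hours

Kepler's third law: T² ∝ a³, so T₂ = T₁ (a₂/a₁)^(3/2).
a₂/a₁ = 2.241, (a₂/a₁)^(3/2) = 3.355.
T₂ = 1.727 × 3.355 = 5.794 hours.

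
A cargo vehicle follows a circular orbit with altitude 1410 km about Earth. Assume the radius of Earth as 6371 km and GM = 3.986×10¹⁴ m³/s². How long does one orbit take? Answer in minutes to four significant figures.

T ≈ 113.8 minutes

r = 6371 + 1410 = 7781.0 km = 7.7810×10⁶ m.
Kepler's third law: T = 2π√(r³/μ) = 2π√((7.781×10⁶)³ / 3.986×10¹⁴).
r³/μ = 1.182×10⁶ s², so T = 2π × 1.087×10³ = 6.831×10³ s.
Converting: 6.831×10³ s ÷ 60.00 = 113.8 minutes.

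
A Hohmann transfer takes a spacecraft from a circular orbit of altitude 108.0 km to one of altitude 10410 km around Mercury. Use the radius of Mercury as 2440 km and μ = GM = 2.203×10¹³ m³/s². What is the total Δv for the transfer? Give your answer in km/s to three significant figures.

Δv_total ≈ 1.41 km/s

r₁ = 2440 + 108.0 = 2548.0 km = 2.5480×10⁶ m.
r₂ = 2440 + 10410 = 12850 km = 1.2850×10⁷ m.
Transfer ellipse a_t = (r₁ + r₂)/2 = 7.699×10⁶ m.
At r₁: circular v_c1 = √(μ/r₁) = 2940 m/s; transfer-periherm v_p = √[μ(2/r₁ − 1/a_t)] = 3799 m/s.
Δv₁ = v_p − v_c1 = 858.4 m/s.
At r₂: circular v_c2 = √(μ/r₂) = 1309 m/s; transfer-apoherm v_a = √[μ(2/r₂ − 1/a_t)] = 753.2 m/s.
Δv₂ = v_c2 − v_a = 556.1 m/s.
Total Δv = Δv₁ + Δv₂ = 1414 m/s = 1.414 km/s.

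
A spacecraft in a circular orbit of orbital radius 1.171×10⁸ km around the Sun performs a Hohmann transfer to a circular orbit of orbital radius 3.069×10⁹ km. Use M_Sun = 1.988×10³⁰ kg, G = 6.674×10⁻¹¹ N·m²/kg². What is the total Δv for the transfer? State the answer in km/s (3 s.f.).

Δv_total ≈ 17.9 km/s

μ = GM = 6.674×10⁻¹¹ × 1.988×10³⁰ = 1.327×10²⁰ m³/s².
r₁ = 1.171×10⁸ km = 1.171×10¹¹ m.
r₂ = 3.069×10⁹ km = 3.069×10¹² m.
Transfer ellipse a_t = (r₁ + r₂)/2 = 1.593×10¹² m.
At r₁: circular v_c1 = √(μ/r₁) = 33660 m/s; transfer-perihelion v_p = √[μ(2/r₁ − 1/a_t)] = 46720 m/s.
Δv₁ = v_p − v_c1 = 13060 m/s.
At r₂: circular v_c2 = √(μ/r₂) = 6575 m/s; transfer-aphelion v_a = √[μ(2/r₂ − 1/a_t)] = 1783 m/s.
Δv₂ = v_c2 − v_a = 4792 m/s.
Total Δv = Δv₁ + Δv₂ = 17850 m/s = 17.85 km/s.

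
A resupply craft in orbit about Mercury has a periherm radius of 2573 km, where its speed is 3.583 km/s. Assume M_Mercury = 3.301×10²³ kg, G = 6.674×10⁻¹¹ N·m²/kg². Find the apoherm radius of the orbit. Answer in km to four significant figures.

apoherm radius ≈ 7706 km

μ = GM = 6.674×10⁻¹¹ × 3.301×10²³ = 2.203×10¹³ m³/s².
r_p = 2.573×10⁶ m.
Specific energy ε = v²/2 − μ/r = -2.143×10⁶ J/kg, so a = −μ/(2ε) = 5.139×10⁶ m.
The apsides satisfy r_p + r_a = 2a, so the apoherm radius is 2a − r_p = 7.706×10⁶ m = 7705.5 km.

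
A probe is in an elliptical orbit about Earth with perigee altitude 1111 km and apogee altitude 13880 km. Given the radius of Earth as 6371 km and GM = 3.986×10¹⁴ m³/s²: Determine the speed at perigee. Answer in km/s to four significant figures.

r_p = 6371 + 1111 = 7482.0 km = 7.4820×10⁶ m.
r_a = 6371 + 13880 = 20251 km = 2.0251×10⁷ m.
Semi-major axis a = (r_p + r_a)/2 = 13866 km = 1.387×10⁷ m.
Vis-viva: v² = μ(2/r − 1/a) = 3.986×10¹⁴ × (2.673×10⁻⁷ − 7.212×10⁻⁸) = 7.780×10⁷ m²/s².
v = 8821 m/s = 8.821 km/s.

v ≈ 8.821 km/s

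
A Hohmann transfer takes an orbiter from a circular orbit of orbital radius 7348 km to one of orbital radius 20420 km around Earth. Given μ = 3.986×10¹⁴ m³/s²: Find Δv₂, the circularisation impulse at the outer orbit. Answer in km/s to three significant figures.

r₁ = 7348 km = 7.348×10⁶ m.
r₂ = 20420 km = 2.042×10⁷ m.
Transfer ellipse a_t = (r₁ + r₂)/2 = 1.388×10⁷ m.
At r₁: circular v_c1 = √(μ/r₁) = 7365 m/s; transfer-perigee v_p = √[μ(2/r₁ − 1/a_t)] = 8932 m/s.
At r₂: circular v_c2 = √(μ/r₂) = 4418 m/s; transfer-apogee v_a = √[μ(2/r₂ − 1/a_t)] = 3214 m/s.
Δv₂ = v_c2 − v_a = 1204 m/s.
= 1.204 km/s.

Δv ≈ 1.20 km/s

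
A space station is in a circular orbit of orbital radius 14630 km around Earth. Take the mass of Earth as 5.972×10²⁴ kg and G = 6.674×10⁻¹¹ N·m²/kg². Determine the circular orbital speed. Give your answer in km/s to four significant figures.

μ = GM = 6.674×10⁻¹¹ × 5.972×10²⁴ = 3.986×10¹⁴ m³/s².
r = 14630 km = 1.463×10⁷ m.
For a circular orbit v = √(μ/r) = √(3.986×10¹⁴ / 1.463×10⁷) = √(2.724×10⁷) = 5220 m/s.
That is 5.220 km/s.

v ≈ 5.220 km/s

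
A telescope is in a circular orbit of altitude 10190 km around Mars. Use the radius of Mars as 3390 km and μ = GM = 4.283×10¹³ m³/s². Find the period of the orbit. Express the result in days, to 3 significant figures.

T ≈ 0.556 days

r = 3390 + 10190 = 13580 km = 1.3580×10⁷ m.
Kepler's third law: T = 2π√(r³/μ) = 2π√((1.358×10⁷)³ / 4.283×10¹³).
r³/μ = 5.847×10⁷ s², so T = 2π × 7.647×10³ = 4.805×10⁴ s.
Converting: 4.805×10⁴ s ÷ 86400 = 0.5561 days.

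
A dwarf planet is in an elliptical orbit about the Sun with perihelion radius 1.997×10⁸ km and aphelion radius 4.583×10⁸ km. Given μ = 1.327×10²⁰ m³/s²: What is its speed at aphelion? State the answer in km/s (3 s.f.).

v ≈ 13.3 km/s

Semi-major axis a = (r_p + r_a)/2 = 3.2900×10⁸ km = 3.290×10¹¹ m.
Vis-viva: v² = μ(2/r − 1/a) = 1.327×10²⁰ × (4.364×10⁻¹² − 3.040×10⁻¹²) = 1.758×10⁸ m²/s².
v = 13260 m/s = 13.26 km/s.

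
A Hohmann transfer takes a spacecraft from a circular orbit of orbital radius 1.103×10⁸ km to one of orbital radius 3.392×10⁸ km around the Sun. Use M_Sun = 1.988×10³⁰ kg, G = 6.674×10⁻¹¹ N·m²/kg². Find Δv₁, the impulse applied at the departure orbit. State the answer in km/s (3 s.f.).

Δv ≈ 7.93 km/s

μ = GM = 6.674×10⁻¹¹ × 1.988×10³⁰ = 1.327×10²⁰ m³/s².
r₁ = 1.103×10⁸ km = 1.103×10¹¹ m.
r₂ = 3.392×10⁸ km = 3.392×10¹¹ m.
Transfer ellipse a_t = (r₁ + r₂)/2 = 2.248×10¹¹ m.
At r₁: circular v_c1 = √(μ/r₁) = 34680 m/s; transfer-perihelion v_p = √[μ(2/r₁ − 1/a_t)] = 42610 m/s.
Δv₁ = v_p − v_c1 = 7925 m/s.
= 7.925 km/s.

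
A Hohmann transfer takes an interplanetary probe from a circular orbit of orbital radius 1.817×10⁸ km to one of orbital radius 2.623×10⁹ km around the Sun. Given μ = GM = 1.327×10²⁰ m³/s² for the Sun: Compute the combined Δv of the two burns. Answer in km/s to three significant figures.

r₁ = 1.817×10⁸ km = 1.817×10¹¹ m.
r₂ = 2.623×10⁹ km = 2.623×10¹² m.
Transfer ellipse a_t = (r₁ + r₂)/2 = 1.402×10¹² m.
At r₁: circular v_c1 = √(μ/r₁) = 27020 m/s; transfer-perihelion v_p = √[μ(2/r₁ − 1/a_t)] = 36960 m/s.
Δv₁ = v_p − v_c1 = 9935 m/s.
At r₂: circular v_c2 = √(μ/r₂) = 7113 m/s; transfer-aphelion v_a = √[μ(2/r₂ − 1/a_t)] = 2560 m/s.
Δv₂ = v_c2 − v_a = 4552 m/s.
Total Δv = Δv₁ + Δv₂ = 14490 m/s = 14.49 km/s.

Δv_total ≈ 14.5 km/s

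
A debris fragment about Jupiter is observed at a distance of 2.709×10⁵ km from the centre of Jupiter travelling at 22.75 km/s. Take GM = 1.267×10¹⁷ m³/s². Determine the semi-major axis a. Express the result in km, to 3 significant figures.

r = 2.709×10⁸ m.
Vis-viva rearranged: 1/a = 2/r − v²/μ = 7.383×10⁻⁹ − 4.085×10⁻⁹ = 3.298×10⁻⁹ m⁻¹.
a = 3.032×10⁸ m = 3.0323×10⁵ km.

a ≈ 3.03×10⁵ km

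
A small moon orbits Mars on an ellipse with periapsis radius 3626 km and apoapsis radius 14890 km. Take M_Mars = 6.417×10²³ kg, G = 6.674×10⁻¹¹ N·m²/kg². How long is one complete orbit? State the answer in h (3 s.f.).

T ≈ 7.51 h

μ = GM = 6.674×10⁻¹¹ × 6.417×10²³ = 4.283×10¹³ m³/s².
Semi-major axis a = (r_p + r_a)/2 = (3626.0 + 14890)/2 = 9258.0 km = 9.258×10⁶ m.
By Kepler's third law T = 2π√(a³/μ) = 2π × 4.304×10³ = 2.705×10⁴ s.
= 7.513 h.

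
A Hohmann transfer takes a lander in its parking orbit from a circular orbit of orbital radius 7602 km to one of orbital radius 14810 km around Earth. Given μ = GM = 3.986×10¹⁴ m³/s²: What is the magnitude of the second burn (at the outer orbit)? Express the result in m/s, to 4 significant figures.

Δv ≈ 914.9 m/s

r₁ = 7602 km = 7.602×10⁶ m.
r₂ = 14810 km = 1.481×10⁷ m.
Transfer ellipse a_t = (r₁ + r₂)/2 = 1.121×10⁷ m.
At r₁: circular v_c1 = √(μ/r₁) = 7241 m/s; transfer-perigee v_p = √[μ(2/r₁ − 1/a_t)] = 8324 m/s.
At r₂: circular v_c2 = √(μ/r₂) = 5188 m/s; transfer-apogee v_a = √[μ(2/r₂ − 1/a_t)] = 4273 m/s.
Δv₂ = v_c2 − v_a = 914.9 m/s.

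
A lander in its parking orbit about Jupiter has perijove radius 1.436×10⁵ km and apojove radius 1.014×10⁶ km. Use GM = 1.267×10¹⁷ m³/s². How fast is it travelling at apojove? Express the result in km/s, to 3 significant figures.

Semi-major axis a = (r_p + r_a)/2 = 5.7880×10⁵ km = 5.788×10⁸ m.
Vis-viva: v² = μ(2/r − 1/a) = 1.267×10¹⁷ × (1.972×10⁻⁹ − 1.728×10⁻⁹) = 3.100×10⁷ m²/s².
v = 5568 m/s = 5.568 km/s.

v ≈ 5.57 km/s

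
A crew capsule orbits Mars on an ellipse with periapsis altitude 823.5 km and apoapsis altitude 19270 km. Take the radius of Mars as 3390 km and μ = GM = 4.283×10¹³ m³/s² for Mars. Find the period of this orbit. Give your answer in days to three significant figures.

T ≈ 0.547 days

r_p = 3390 + 823.5 = 4213.5 km = 4.2135×10⁶ m.
r_a = 3390 + 19270 = 22660 km = 2.2660×10⁷ m.
Semi-major axis a = (r_p + r_a)/2 = (4213.5 + 22660)/2 = 13437 km = 1.344×10⁷ m.
By Kepler's third law T = 2π√(a³/μ) = 2π × 7.526×10³ = 4.729×10⁴ s.
= 0.5473 days.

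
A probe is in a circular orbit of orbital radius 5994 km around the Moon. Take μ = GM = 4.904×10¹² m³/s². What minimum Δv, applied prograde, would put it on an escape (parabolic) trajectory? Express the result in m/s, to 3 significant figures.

Δv ≈ 375 m/s

r = 5994 km = 5.994×10⁶ m.
Circular speed v_c = √(μ/r) = 904.5 m/s.
Escape speed v_esc = √(2μ/r) = √2 × v_c = 1279 m/s.
Δv = v_esc − v_c = 374.7 m/s.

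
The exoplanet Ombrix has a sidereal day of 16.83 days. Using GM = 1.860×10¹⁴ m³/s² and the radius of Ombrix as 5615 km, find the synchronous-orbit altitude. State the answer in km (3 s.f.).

T = 16.83 days = 1.454×10⁶ s.
A synchronous orbit has period T, so by Kepler's third law a = (μT²/4π²)^(1/3).
μT²/4π² = 1.860×10¹⁴ × (1.454×10⁶)² / 39.48 = 9.962×10²⁴ m³.
a = 2.152×10⁸ m = 2.1517×10⁵ km.
Altitude h = a − R = 2.1517×10⁵ − 5615 = 2.0956×10⁵ km.

h_sync ≈ 2.10×10⁵ km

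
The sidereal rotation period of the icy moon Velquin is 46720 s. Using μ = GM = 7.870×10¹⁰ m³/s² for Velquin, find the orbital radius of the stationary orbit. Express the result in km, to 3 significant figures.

A synchronous orbit has period T, so by Kepler's third law a = (μT²/4π²)^(1/3).
μT²/4π² = 7.870×10¹⁰ × (4.672×10⁴)² / 39.48 = 4.351×10¹⁸ m³.
a = 1.633×10⁶ m = 1632.6 km.

r_sync ≈ 1630 km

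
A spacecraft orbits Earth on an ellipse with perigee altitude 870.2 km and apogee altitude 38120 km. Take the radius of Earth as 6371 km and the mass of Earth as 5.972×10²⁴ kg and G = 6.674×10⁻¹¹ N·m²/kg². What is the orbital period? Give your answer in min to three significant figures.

μ = GM = 6.674×10⁻¹¹ × 5.972×10²⁴ = 3.986×10¹⁴ m³/s².
r_p = 6371 + 870.2 = 7241.2 km = 7.2412×10⁶ m.
r_a = 6371 + 38120 = 44491 km = 4.4491×10⁷ m.
Semi-major axis a = (r_p + r_a)/2 = (7241.2 + 44491)/2 = 25866 km = 2.587×10⁷ m.
By Kepler's third law T = 2π√(a³/μ) = 2π × 6.589×10³ = 4.140×10⁴ s.
= 690.0 min.

T ≈ 690 min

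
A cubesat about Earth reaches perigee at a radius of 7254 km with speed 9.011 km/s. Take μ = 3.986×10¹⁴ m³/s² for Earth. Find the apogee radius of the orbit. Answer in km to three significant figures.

apogee radius ≈ 20500 km

r_p = 7.254×10⁶ m.
Specific energy ε = v²/2 − μ/r = -1.435×10⁷ J/kg, so a = −μ/(2ε) = 1.389×10⁷ m.
The apsides satisfy r_p + r_a = 2a, so the apogee radius is 2a − r_p = 2.052×10⁷ m = 20523 km.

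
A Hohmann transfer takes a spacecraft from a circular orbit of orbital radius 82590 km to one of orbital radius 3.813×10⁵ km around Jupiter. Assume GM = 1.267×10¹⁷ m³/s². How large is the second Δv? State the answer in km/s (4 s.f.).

Δv ≈ 7.351 km/s

r₁ = 82590 km = 8.259×10⁷ m.
r₂ = 3.813×10⁵ km = 3.813×10⁸ m.
Transfer ellipse a_t = (r₁ + r₂)/2 = 2.319×10⁸ m.
At r₁: circular v_c1 = √(μ/r₁) = 39170 m/s; transfer-perijove v_p = √[μ(2/r₁ − 1/a_t)] = 50220 m/s.
At r₂: circular v_c2 = √(μ/r₂) = 18230 m/s; transfer-apojove v_a = √[μ(2/r₂ − 1/a_t)] = 10880 m/s.
Δv₂ = v_c2 − v_a = 7351 m/s.
= 7.351 km/s.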